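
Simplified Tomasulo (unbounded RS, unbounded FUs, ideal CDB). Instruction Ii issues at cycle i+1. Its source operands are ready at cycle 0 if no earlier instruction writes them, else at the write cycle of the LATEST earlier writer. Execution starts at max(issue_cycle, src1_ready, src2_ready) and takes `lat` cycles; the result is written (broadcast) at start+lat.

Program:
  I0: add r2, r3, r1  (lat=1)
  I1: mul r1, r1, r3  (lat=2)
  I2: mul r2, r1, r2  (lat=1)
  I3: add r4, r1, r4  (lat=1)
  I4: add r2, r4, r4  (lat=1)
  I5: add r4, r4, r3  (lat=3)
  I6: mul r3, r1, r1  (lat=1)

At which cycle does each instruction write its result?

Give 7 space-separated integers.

I0 add r2: issue@1 deps=(None,None) exec_start@1 write@2
I1 mul r1: issue@2 deps=(None,None) exec_start@2 write@4
I2 mul r2: issue@3 deps=(1,0) exec_start@4 write@5
I3 add r4: issue@4 deps=(1,None) exec_start@4 write@5
I4 add r2: issue@5 deps=(3,3) exec_start@5 write@6
I5 add r4: issue@6 deps=(3,None) exec_start@6 write@9
I6 mul r3: issue@7 deps=(1,1) exec_start@7 write@8

Answer: 2 4 5 5 6 9 8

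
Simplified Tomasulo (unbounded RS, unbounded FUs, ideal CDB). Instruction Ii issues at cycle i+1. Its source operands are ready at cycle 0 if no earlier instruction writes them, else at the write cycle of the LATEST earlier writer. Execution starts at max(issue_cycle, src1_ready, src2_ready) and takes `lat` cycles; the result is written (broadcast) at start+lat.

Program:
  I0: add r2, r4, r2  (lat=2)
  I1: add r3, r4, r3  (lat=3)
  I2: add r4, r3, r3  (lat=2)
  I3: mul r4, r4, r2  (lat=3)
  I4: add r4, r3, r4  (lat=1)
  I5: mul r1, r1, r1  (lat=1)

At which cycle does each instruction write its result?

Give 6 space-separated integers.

I0 add r2: issue@1 deps=(None,None) exec_start@1 write@3
I1 add r3: issue@2 deps=(None,None) exec_start@2 write@5
I2 add r4: issue@3 deps=(1,1) exec_start@5 write@7
I3 mul r4: issue@4 deps=(2,0) exec_start@7 write@10
I4 add r4: issue@5 deps=(1,3) exec_start@10 write@11
I5 mul r1: issue@6 deps=(None,None) exec_start@6 write@7

Answer: 3 5 7 10 11 7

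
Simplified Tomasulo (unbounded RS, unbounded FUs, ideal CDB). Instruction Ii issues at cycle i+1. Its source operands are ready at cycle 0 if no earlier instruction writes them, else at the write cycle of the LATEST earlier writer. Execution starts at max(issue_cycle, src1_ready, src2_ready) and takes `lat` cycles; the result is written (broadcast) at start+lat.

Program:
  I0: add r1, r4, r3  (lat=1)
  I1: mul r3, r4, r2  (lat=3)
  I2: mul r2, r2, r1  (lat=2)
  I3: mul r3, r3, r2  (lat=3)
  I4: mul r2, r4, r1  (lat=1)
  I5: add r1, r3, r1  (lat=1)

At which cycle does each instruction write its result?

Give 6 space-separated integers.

Answer: 2 5 5 8 6 9

Derivation:
I0 add r1: issue@1 deps=(None,None) exec_start@1 write@2
I1 mul r3: issue@2 deps=(None,None) exec_start@2 write@5
I2 mul r2: issue@3 deps=(None,0) exec_start@3 write@5
I3 mul r3: issue@4 deps=(1,2) exec_start@5 write@8
I4 mul r2: issue@5 deps=(None,0) exec_start@5 write@6
I5 add r1: issue@6 deps=(3,0) exec_start@8 write@9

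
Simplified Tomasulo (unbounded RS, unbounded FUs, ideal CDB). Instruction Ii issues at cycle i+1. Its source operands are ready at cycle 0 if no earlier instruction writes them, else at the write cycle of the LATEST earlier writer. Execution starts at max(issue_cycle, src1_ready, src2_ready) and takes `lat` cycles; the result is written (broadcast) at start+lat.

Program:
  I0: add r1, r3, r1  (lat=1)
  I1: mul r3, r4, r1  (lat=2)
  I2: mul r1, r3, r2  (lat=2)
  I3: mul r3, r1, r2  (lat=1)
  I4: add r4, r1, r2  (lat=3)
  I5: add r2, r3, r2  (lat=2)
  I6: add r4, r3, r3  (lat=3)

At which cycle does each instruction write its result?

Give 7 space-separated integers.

I0 add r1: issue@1 deps=(None,None) exec_start@1 write@2
I1 mul r3: issue@2 deps=(None,0) exec_start@2 write@4
I2 mul r1: issue@3 deps=(1,None) exec_start@4 write@6
I3 mul r3: issue@4 deps=(2,None) exec_start@6 write@7
I4 add r4: issue@5 deps=(2,None) exec_start@6 write@9
I5 add r2: issue@6 deps=(3,None) exec_start@7 write@9
I6 add r4: issue@7 deps=(3,3) exec_start@7 write@10

Answer: 2 4 6 7 9 9 10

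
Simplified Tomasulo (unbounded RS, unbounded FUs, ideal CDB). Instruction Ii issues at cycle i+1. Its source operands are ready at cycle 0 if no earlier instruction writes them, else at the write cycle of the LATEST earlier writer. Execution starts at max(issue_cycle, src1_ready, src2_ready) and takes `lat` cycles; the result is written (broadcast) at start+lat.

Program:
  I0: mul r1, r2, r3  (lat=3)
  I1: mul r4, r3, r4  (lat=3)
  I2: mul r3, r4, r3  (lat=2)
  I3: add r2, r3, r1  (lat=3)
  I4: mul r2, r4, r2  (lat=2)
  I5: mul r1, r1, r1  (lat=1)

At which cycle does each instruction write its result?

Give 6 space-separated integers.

I0 mul r1: issue@1 deps=(None,None) exec_start@1 write@4
I1 mul r4: issue@2 deps=(None,None) exec_start@2 write@5
I2 mul r3: issue@3 deps=(1,None) exec_start@5 write@7
I3 add r2: issue@4 deps=(2,0) exec_start@7 write@10
I4 mul r2: issue@5 deps=(1,3) exec_start@10 write@12
I5 mul r1: issue@6 deps=(0,0) exec_start@6 write@7

Answer: 4 5 7 10 12 7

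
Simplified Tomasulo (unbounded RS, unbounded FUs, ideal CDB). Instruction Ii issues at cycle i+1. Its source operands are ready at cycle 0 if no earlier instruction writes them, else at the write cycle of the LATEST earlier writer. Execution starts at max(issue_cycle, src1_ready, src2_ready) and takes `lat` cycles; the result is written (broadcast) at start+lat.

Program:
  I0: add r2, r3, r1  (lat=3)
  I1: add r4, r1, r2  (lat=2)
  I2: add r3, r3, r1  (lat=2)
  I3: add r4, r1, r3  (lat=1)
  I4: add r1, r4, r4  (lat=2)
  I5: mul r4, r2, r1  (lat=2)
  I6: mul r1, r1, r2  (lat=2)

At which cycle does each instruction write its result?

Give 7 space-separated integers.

I0 add r2: issue@1 deps=(None,None) exec_start@1 write@4
I1 add r4: issue@2 deps=(None,0) exec_start@4 write@6
I2 add r3: issue@3 deps=(None,None) exec_start@3 write@5
I3 add r4: issue@4 deps=(None,2) exec_start@5 write@6
I4 add r1: issue@5 deps=(3,3) exec_start@6 write@8
I5 mul r4: issue@6 deps=(0,4) exec_start@8 write@10
I6 mul r1: issue@7 deps=(4,0) exec_start@8 write@10

Answer: 4 6 5 6 8 10 10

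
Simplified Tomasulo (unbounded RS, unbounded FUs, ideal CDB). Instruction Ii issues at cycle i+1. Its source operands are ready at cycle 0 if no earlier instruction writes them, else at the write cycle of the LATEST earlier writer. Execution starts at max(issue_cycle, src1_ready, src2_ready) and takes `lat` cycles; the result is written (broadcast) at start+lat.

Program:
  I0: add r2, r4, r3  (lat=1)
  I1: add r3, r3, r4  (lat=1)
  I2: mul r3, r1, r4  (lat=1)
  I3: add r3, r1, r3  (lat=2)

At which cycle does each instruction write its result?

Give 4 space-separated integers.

Answer: 2 3 4 6

Derivation:
I0 add r2: issue@1 deps=(None,None) exec_start@1 write@2
I1 add r3: issue@2 deps=(None,None) exec_start@2 write@3
I2 mul r3: issue@3 deps=(None,None) exec_start@3 write@4
I3 add r3: issue@4 deps=(None,2) exec_start@4 write@6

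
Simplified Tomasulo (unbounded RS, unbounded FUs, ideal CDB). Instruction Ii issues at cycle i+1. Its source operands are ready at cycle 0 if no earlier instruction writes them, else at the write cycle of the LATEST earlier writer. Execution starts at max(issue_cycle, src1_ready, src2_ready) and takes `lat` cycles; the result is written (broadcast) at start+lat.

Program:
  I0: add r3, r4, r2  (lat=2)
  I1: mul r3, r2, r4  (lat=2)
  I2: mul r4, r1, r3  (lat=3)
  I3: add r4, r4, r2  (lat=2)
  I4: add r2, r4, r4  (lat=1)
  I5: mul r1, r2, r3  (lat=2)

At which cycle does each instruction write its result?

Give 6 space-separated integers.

I0 add r3: issue@1 deps=(None,None) exec_start@1 write@3
I1 mul r3: issue@2 deps=(None,None) exec_start@2 write@4
I2 mul r4: issue@3 deps=(None,1) exec_start@4 write@7
I3 add r4: issue@4 deps=(2,None) exec_start@7 write@9
I4 add r2: issue@5 deps=(3,3) exec_start@9 write@10
I5 mul r1: issue@6 deps=(4,1) exec_start@10 write@12

Answer: 3 4 7 9 10 12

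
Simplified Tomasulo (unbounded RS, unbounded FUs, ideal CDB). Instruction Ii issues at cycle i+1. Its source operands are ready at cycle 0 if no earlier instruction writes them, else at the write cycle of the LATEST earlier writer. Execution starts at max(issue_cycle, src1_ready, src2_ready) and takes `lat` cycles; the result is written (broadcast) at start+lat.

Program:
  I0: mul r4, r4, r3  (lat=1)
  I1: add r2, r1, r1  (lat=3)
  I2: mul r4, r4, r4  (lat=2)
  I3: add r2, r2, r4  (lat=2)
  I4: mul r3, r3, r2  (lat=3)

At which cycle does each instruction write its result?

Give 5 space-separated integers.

Answer: 2 5 5 7 10

Derivation:
I0 mul r4: issue@1 deps=(None,None) exec_start@1 write@2
I1 add r2: issue@2 deps=(None,None) exec_start@2 write@5
I2 mul r4: issue@3 deps=(0,0) exec_start@3 write@5
I3 add r2: issue@4 deps=(1,2) exec_start@5 write@7
I4 mul r3: issue@5 deps=(None,3) exec_start@7 write@10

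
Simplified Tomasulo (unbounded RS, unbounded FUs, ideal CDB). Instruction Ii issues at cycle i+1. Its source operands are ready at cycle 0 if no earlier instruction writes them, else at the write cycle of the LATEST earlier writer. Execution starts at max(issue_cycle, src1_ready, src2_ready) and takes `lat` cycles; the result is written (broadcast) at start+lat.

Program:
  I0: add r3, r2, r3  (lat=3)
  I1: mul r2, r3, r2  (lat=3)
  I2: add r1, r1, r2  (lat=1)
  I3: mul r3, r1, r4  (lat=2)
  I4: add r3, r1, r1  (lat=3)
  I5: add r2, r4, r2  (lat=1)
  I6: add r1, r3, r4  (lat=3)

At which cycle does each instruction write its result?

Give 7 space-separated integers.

I0 add r3: issue@1 deps=(None,None) exec_start@1 write@4
I1 mul r2: issue@2 deps=(0,None) exec_start@4 write@7
I2 add r1: issue@3 deps=(None,1) exec_start@7 write@8
I3 mul r3: issue@4 deps=(2,None) exec_start@8 write@10
I4 add r3: issue@5 deps=(2,2) exec_start@8 write@11
I5 add r2: issue@6 deps=(None,1) exec_start@7 write@8
I6 add r1: issue@7 deps=(4,None) exec_start@11 write@14

Answer: 4 7 8 10 11 8 14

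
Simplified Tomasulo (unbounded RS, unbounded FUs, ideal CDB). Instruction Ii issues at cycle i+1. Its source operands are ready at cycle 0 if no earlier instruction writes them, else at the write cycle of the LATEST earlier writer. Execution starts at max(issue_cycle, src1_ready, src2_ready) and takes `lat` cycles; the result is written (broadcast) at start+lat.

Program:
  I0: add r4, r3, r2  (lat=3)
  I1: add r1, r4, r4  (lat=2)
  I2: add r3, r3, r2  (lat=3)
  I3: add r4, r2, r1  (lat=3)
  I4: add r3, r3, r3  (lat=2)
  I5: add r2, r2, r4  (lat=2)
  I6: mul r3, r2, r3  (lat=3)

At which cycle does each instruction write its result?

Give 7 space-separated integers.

Answer: 4 6 6 9 8 11 14

Derivation:
I0 add r4: issue@1 deps=(None,None) exec_start@1 write@4
I1 add r1: issue@2 deps=(0,0) exec_start@4 write@6
I2 add r3: issue@3 deps=(None,None) exec_start@3 write@6
I3 add r4: issue@4 deps=(None,1) exec_start@6 write@9
I4 add r3: issue@5 deps=(2,2) exec_start@6 write@8
I5 add r2: issue@6 deps=(None,3) exec_start@9 write@11
I6 mul r3: issue@7 deps=(5,4) exec_start@11 write@14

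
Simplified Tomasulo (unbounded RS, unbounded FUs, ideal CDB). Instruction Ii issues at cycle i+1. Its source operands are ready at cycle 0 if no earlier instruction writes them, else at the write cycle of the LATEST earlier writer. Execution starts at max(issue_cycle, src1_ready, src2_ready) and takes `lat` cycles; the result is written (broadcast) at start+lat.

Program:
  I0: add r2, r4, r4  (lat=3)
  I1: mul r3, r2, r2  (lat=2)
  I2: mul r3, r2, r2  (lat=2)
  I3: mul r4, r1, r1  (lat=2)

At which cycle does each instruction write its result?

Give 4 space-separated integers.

Answer: 4 6 6 6

Derivation:
I0 add r2: issue@1 deps=(None,None) exec_start@1 write@4
I1 mul r3: issue@2 deps=(0,0) exec_start@4 write@6
I2 mul r3: issue@3 deps=(0,0) exec_start@4 write@6
I3 mul r4: issue@4 deps=(None,None) exec_start@4 write@6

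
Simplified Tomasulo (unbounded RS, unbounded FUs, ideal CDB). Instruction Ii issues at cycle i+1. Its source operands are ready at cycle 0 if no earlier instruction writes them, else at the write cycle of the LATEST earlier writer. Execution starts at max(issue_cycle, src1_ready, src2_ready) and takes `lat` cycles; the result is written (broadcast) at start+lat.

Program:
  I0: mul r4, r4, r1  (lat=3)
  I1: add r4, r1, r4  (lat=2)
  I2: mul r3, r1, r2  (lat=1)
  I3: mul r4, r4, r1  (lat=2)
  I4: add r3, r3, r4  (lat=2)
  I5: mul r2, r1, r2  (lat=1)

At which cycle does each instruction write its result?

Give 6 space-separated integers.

Answer: 4 6 4 8 10 7

Derivation:
I0 mul r4: issue@1 deps=(None,None) exec_start@1 write@4
I1 add r4: issue@2 deps=(None,0) exec_start@4 write@6
I2 mul r3: issue@3 deps=(None,None) exec_start@3 write@4
I3 mul r4: issue@4 deps=(1,None) exec_start@6 write@8
I4 add r3: issue@5 deps=(2,3) exec_start@8 write@10
I5 mul r2: issue@6 deps=(None,None) exec_start@6 write@7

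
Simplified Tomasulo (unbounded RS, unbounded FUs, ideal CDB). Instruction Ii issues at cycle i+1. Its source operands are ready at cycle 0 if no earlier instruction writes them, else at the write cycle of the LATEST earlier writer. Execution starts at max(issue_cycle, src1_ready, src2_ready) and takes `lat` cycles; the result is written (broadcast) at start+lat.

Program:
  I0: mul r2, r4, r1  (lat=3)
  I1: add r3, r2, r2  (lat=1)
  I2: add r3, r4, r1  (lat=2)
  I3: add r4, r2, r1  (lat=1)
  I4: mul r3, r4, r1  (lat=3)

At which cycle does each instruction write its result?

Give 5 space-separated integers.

I0 mul r2: issue@1 deps=(None,None) exec_start@1 write@4
I1 add r3: issue@2 deps=(0,0) exec_start@4 write@5
I2 add r3: issue@3 deps=(None,None) exec_start@3 write@5
I3 add r4: issue@4 deps=(0,None) exec_start@4 write@5
I4 mul r3: issue@5 deps=(3,None) exec_start@5 write@8

Answer: 4 5 5 5 8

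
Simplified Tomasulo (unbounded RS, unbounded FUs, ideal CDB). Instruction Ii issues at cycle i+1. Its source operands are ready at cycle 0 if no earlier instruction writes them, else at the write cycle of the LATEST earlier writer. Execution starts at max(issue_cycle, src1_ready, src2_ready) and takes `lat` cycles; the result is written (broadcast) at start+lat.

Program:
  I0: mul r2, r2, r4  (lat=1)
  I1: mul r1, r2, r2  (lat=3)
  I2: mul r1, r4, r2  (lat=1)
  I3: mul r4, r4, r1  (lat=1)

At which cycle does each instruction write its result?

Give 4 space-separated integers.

I0 mul r2: issue@1 deps=(None,None) exec_start@1 write@2
I1 mul r1: issue@2 deps=(0,0) exec_start@2 write@5
I2 mul r1: issue@3 deps=(None,0) exec_start@3 write@4
I3 mul r4: issue@4 deps=(None,2) exec_start@4 write@5

Answer: 2 5 4 5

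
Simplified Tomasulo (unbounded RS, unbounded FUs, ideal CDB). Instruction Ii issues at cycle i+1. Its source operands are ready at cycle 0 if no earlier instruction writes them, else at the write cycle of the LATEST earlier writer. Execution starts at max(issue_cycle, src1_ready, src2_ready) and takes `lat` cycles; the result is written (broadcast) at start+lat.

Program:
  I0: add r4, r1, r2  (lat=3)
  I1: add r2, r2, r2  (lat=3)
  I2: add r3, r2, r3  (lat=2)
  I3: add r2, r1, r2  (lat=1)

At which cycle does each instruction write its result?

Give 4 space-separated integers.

I0 add r4: issue@1 deps=(None,None) exec_start@1 write@4
I1 add r2: issue@2 deps=(None,None) exec_start@2 write@5
I2 add r3: issue@3 deps=(1,None) exec_start@5 write@7
I3 add r2: issue@4 deps=(None,1) exec_start@5 write@6

Answer: 4 5 7 6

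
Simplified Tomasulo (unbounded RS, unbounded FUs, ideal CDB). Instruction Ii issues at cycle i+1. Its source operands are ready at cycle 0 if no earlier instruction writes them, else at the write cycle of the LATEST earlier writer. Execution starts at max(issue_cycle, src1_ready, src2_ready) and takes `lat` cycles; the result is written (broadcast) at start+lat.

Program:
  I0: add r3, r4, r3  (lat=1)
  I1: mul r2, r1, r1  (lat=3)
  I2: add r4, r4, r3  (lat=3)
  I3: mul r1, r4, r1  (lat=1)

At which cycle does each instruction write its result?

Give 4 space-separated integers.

Answer: 2 5 6 7

Derivation:
I0 add r3: issue@1 deps=(None,None) exec_start@1 write@2
I1 mul r2: issue@2 deps=(None,None) exec_start@2 write@5
I2 add r4: issue@3 deps=(None,0) exec_start@3 write@6
I3 mul r1: issue@4 deps=(2,None) exec_start@6 write@7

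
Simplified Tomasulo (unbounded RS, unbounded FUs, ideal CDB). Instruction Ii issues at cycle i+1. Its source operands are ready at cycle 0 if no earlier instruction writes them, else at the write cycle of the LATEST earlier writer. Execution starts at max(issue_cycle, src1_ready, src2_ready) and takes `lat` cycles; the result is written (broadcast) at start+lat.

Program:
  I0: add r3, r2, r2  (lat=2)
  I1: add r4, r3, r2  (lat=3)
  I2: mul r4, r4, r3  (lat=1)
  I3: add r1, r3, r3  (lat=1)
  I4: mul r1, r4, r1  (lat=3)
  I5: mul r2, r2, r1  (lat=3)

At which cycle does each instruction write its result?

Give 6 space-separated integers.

Answer: 3 6 7 5 10 13

Derivation:
I0 add r3: issue@1 deps=(None,None) exec_start@1 write@3
I1 add r4: issue@2 deps=(0,None) exec_start@3 write@6
I2 mul r4: issue@3 deps=(1,0) exec_start@6 write@7
I3 add r1: issue@4 deps=(0,0) exec_start@4 write@5
I4 mul r1: issue@5 deps=(2,3) exec_start@7 write@10
I5 mul r2: issue@6 deps=(None,4) exec_start@10 write@13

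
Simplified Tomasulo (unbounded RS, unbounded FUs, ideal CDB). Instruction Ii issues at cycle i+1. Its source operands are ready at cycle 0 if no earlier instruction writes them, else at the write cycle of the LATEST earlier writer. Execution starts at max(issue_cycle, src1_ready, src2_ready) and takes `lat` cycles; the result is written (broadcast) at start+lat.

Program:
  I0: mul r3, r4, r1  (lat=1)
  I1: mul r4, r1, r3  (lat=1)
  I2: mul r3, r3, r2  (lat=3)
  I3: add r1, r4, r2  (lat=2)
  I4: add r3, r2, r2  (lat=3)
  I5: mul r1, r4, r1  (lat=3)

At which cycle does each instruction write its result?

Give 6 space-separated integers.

I0 mul r3: issue@1 deps=(None,None) exec_start@1 write@2
I1 mul r4: issue@2 deps=(None,0) exec_start@2 write@3
I2 mul r3: issue@3 deps=(0,None) exec_start@3 write@6
I3 add r1: issue@4 deps=(1,None) exec_start@4 write@6
I4 add r3: issue@5 deps=(None,None) exec_start@5 write@8
I5 mul r1: issue@6 deps=(1,3) exec_start@6 write@9

Answer: 2 3 6 6 8 9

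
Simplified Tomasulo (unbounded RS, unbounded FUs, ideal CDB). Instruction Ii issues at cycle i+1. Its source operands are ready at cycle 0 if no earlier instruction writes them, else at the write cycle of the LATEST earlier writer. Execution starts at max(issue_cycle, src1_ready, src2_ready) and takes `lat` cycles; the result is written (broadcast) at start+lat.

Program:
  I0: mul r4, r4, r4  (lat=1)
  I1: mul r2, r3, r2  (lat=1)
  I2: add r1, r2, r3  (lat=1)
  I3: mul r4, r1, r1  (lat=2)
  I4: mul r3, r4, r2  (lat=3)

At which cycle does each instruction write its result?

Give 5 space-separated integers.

I0 mul r4: issue@1 deps=(None,None) exec_start@1 write@2
I1 mul r2: issue@2 deps=(None,None) exec_start@2 write@3
I2 add r1: issue@3 deps=(1,None) exec_start@3 write@4
I3 mul r4: issue@4 deps=(2,2) exec_start@4 write@6
I4 mul r3: issue@5 deps=(3,1) exec_start@6 write@9

Answer: 2 3 4 6 9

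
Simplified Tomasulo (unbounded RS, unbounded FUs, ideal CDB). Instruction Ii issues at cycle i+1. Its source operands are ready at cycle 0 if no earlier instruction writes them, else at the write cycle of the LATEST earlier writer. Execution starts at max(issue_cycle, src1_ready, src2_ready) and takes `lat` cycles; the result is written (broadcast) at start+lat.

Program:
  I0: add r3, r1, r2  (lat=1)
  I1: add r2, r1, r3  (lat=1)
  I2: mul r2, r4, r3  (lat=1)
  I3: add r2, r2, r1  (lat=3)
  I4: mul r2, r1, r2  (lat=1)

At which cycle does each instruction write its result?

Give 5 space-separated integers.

Answer: 2 3 4 7 8

Derivation:
I0 add r3: issue@1 deps=(None,None) exec_start@1 write@2
I1 add r2: issue@2 deps=(None,0) exec_start@2 write@3
I2 mul r2: issue@3 deps=(None,0) exec_start@3 write@4
I3 add r2: issue@4 deps=(2,None) exec_start@4 write@7
I4 mul r2: issue@5 deps=(None,3) exec_start@7 write@8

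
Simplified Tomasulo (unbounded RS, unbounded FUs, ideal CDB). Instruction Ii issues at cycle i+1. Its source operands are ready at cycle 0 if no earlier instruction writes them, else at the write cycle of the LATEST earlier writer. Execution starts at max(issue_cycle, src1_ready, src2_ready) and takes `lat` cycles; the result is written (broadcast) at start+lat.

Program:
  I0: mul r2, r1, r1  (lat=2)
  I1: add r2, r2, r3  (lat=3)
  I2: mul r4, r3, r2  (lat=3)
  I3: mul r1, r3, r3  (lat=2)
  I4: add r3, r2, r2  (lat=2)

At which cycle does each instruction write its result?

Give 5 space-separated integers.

I0 mul r2: issue@1 deps=(None,None) exec_start@1 write@3
I1 add r2: issue@2 deps=(0,None) exec_start@3 write@6
I2 mul r4: issue@3 deps=(None,1) exec_start@6 write@9
I3 mul r1: issue@4 deps=(None,None) exec_start@4 write@6
I4 add r3: issue@5 deps=(1,1) exec_start@6 write@8

Answer: 3 6 9 6 8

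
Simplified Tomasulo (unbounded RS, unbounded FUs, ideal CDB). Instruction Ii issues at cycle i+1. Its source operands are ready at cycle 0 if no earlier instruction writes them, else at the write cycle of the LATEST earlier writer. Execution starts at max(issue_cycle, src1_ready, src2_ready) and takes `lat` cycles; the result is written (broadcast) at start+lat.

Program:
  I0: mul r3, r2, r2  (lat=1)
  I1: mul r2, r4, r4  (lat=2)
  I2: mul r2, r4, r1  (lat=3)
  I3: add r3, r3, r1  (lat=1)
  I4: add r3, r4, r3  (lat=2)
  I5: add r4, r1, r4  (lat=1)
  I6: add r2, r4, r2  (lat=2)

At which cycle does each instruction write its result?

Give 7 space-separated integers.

I0 mul r3: issue@1 deps=(None,None) exec_start@1 write@2
I1 mul r2: issue@2 deps=(None,None) exec_start@2 write@4
I2 mul r2: issue@3 deps=(None,None) exec_start@3 write@6
I3 add r3: issue@4 deps=(0,None) exec_start@4 write@5
I4 add r3: issue@5 deps=(None,3) exec_start@5 write@7
I5 add r4: issue@6 deps=(None,None) exec_start@6 write@7
I6 add r2: issue@7 deps=(5,2) exec_start@7 write@9

Answer: 2 4 6 5 7 7 9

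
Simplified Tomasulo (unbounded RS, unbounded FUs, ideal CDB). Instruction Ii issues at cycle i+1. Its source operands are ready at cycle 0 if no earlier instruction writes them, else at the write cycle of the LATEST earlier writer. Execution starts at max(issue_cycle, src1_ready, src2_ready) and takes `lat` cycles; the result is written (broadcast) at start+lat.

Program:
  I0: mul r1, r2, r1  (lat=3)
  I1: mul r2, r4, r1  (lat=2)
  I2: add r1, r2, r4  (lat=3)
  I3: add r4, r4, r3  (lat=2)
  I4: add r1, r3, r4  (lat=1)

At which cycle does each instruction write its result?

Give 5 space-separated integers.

I0 mul r1: issue@1 deps=(None,None) exec_start@1 write@4
I1 mul r2: issue@2 deps=(None,0) exec_start@4 write@6
I2 add r1: issue@3 deps=(1,None) exec_start@6 write@9
I3 add r4: issue@4 deps=(None,None) exec_start@4 write@6
I4 add r1: issue@5 deps=(None,3) exec_start@6 write@7

Answer: 4 6 9 6 7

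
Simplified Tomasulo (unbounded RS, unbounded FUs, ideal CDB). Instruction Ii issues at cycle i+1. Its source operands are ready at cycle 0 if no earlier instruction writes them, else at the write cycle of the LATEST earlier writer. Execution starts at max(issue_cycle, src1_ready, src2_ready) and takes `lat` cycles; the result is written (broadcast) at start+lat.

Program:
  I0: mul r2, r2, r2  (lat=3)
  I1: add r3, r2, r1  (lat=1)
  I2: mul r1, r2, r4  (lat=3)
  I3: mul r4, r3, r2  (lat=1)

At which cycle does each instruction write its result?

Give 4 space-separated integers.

Answer: 4 5 7 6

Derivation:
I0 mul r2: issue@1 deps=(None,None) exec_start@1 write@4
I1 add r3: issue@2 deps=(0,None) exec_start@4 write@5
I2 mul r1: issue@3 deps=(0,None) exec_start@4 write@7
I3 mul r4: issue@4 deps=(1,0) exec_start@5 write@6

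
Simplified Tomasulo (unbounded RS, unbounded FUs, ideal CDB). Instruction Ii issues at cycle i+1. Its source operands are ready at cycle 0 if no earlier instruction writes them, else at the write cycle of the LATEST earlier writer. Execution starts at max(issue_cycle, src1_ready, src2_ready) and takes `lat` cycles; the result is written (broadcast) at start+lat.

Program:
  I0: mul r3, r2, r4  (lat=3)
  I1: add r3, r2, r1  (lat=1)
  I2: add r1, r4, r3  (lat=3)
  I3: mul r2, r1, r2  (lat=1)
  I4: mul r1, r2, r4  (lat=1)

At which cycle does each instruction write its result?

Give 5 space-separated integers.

Answer: 4 3 6 7 8

Derivation:
I0 mul r3: issue@1 deps=(None,None) exec_start@1 write@4
I1 add r3: issue@2 deps=(None,None) exec_start@2 write@3
I2 add r1: issue@3 deps=(None,1) exec_start@3 write@6
I3 mul r2: issue@4 deps=(2,None) exec_start@6 write@7
I4 mul r1: issue@5 deps=(3,None) exec_start@7 write@8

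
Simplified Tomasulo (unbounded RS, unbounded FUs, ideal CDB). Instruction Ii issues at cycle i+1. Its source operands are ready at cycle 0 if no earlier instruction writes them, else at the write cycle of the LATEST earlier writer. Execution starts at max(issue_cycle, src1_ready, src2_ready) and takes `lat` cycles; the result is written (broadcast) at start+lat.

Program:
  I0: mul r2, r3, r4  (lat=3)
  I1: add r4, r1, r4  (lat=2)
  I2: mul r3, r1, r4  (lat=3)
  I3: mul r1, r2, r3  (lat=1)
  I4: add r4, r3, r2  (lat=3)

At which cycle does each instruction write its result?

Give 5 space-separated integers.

I0 mul r2: issue@1 deps=(None,None) exec_start@1 write@4
I1 add r4: issue@2 deps=(None,None) exec_start@2 write@4
I2 mul r3: issue@3 deps=(None,1) exec_start@4 write@7
I3 mul r1: issue@4 deps=(0,2) exec_start@7 write@8
I4 add r4: issue@5 deps=(2,0) exec_start@7 write@10

Answer: 4 4 7 8 10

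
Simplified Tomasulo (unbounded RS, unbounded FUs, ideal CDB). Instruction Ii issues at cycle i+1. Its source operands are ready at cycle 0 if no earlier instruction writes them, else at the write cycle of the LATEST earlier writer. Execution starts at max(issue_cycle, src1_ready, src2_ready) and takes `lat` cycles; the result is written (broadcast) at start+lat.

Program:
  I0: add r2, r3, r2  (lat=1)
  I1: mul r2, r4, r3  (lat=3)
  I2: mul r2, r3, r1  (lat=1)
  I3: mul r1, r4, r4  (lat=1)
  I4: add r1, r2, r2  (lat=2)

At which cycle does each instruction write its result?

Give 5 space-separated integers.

Answer: 2 5 4 5 7

Derivation:
I0 add r2: issue@1 deps=(None,None) exec_start@1 write@2
I1 mul r2: issue@2 deps=(None,None) exec_start@2 write@5
I2 mul r2: issue@3 deps=(None,None) exec_start@3 write@4
I3 mul r1: issue@4 deps=(None,None) exec_start@4 write@5
I4 add r1: issue@5 deps=(2,2) exec_start@5 write@7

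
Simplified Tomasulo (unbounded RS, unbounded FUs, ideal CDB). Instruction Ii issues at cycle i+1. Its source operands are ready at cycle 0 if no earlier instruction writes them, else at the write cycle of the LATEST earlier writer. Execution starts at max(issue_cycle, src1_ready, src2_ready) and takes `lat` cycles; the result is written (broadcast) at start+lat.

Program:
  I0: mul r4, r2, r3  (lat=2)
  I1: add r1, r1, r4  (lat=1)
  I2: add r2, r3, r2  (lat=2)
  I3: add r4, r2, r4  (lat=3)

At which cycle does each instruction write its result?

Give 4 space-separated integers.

Answer: 3 4 5 8

Derivation:
I0 mul r4: issue@1 deps=(None,None) exec_start@1 write@3
I1 add r1: issue@2 deps=(None,0) exec_start@3 write@4
I2 add r2: issue@3 deps=(None,None) exec_start@3 write@5
I3 add r4: issue@4 deps=(2,0) exec_start@5 write@8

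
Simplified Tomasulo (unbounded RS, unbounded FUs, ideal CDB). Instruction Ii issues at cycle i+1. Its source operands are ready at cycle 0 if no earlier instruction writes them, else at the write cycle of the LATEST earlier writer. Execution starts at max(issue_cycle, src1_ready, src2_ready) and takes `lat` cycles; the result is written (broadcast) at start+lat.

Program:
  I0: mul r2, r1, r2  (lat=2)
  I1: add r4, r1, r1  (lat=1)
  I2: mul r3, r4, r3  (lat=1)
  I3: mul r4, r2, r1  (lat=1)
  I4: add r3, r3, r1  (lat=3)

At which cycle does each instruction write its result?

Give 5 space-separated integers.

Answer: 3 3 4 5 8

Derivation:
I0 mul r2: issue@1 deps=(None,None) exec_start@1 write@3
I1 add r4: issue@2 deps=(None,None) exec_start@2 write@3
I2 mul r3: issue@3 deps=(1,None) exec_start@3 write@4
I3 mul r4: issue@4 deps=(0,None) exec_start@4 write@5
I4 add r3: issue@5 deps=(2,None) exec_start@5 write@8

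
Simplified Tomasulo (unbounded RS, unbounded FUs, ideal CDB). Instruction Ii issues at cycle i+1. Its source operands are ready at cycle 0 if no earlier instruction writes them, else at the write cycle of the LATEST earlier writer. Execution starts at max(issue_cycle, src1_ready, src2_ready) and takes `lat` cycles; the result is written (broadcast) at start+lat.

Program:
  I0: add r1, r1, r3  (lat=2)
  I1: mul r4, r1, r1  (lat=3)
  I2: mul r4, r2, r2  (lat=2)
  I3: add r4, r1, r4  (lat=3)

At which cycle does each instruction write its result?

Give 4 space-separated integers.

I0 add r1: issue@1 deps=(None,None) exec_start@1 write@3
I1 mul r4: issue@2 deps=(0,0) exec_start@3 write@6
I2 mul r4: issue@3 deps=(None,None) exec_start@3 write@5
I3 add r4: issue@4 deps=(0,2) exec_start@5 write@8

Answer: 3 6 5 8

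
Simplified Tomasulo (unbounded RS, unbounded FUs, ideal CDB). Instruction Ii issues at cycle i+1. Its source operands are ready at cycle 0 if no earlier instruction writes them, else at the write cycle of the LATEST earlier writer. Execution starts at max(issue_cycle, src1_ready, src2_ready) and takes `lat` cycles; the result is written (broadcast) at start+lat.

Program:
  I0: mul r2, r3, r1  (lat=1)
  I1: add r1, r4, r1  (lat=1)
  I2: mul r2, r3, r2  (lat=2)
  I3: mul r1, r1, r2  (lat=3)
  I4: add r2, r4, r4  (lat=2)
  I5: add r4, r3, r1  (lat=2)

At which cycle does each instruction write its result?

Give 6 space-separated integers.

Answer: 2 3 5 8 7 10

Derivation:
I0 mul r2: issue@1 deps=(None,None) exec_start@1 write@2
I1 add r1: issue@2 deps=(None,None) exec_start@2 write@3
I2 mul r2: issue@3 deps=(None,0) exec_start@3 write@5
I3 mul r1: issue@4 deps=(1,2) exec_start@5 write@8
I4 add r2: issue@5 deps=(None,None) exec_start@5 write@7
I5 add r4: issue@6 deps=(None,3) exec_start@8 write@10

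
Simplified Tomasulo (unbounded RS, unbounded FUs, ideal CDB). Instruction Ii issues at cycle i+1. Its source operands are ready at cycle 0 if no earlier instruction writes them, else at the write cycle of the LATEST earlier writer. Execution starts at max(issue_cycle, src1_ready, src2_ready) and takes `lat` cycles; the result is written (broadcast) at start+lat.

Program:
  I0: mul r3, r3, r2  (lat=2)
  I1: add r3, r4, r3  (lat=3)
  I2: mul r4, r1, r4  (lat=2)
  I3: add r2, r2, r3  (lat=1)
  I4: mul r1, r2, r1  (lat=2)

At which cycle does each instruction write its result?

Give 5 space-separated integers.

Answer: 3 6 5 7 9

Derivation:
I0 mul r3: issue@1 deps=(None,None) exec_start@1 write@3
I1 add r3: issue@2 deps=(None,0) exec_start@3 write@6
I2 mul r4: issue@3 deps=(None,None) exec_start@3 write@5
I3 add r2: issue@4 deps=(None,1) exec_start@6 write@7
I4 mul r1: issue@5 deps=(3,None) exec_start@7 write@9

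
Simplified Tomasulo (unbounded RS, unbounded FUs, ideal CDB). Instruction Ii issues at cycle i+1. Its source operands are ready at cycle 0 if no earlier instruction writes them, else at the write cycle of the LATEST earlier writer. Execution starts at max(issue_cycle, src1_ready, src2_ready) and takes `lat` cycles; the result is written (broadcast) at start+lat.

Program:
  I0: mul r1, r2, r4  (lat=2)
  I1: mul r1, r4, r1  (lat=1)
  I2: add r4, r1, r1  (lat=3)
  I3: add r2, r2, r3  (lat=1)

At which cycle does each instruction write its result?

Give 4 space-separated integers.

I0 mul r1: issue@1 deps=(None,None) exec_start@1 write@3
I1 mul r1: issue@2 deps=(None,0) exec_start@3 write@4
I2 add r4: issue@3 deps=(1,1) exec_start@4 write@7
I3 add r2: issue@4 deps=(None,None) exec_start@4 write@5

Answer: 3 4 7 5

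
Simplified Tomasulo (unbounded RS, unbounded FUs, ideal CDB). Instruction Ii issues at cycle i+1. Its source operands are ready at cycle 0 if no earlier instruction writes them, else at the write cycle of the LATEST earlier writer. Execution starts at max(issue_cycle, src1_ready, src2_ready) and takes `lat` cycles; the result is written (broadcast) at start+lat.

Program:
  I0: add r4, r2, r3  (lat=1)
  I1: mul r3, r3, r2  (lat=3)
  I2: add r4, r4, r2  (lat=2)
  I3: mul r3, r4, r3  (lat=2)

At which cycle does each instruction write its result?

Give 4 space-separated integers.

Answer: 2 5 5 7

Derivation:
I0 add r4: issue@1 deps=(None,None) exec_start@1 write@2
I1 mul r3: issue@2 deps=(None,None) exec_start@2 write@5
I2 add r4: issue@3 deps=(0,None) exec_start@3 write@5
I3 mul r3: issue@4 deps=(2,1) exec_start@5 write@7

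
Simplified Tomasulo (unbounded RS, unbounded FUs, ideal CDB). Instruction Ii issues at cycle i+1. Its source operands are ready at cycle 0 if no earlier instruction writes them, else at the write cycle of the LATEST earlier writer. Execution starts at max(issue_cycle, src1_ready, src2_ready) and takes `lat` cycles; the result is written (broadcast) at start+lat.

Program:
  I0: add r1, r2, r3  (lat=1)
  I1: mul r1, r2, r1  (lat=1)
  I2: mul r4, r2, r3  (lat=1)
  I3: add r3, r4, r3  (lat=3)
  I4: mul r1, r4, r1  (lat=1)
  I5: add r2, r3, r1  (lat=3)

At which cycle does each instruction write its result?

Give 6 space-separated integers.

I0 add r1: issue@1 deps=(None,None) exec_start@1 write@2
I1 mul r1: issue@2 deps=(None,0) exec_start@2 write@3
I2 mul r4: issue@3 deps=(None,None) exec_start@3 write@4
I3 add r3: issue@4 deps=(2,None) exec_start@4 write@7
I4 mul r1: issue@5 deps=(2,1) exec_start@5 write@6
I5 add r2: issue@6 deps=(3,4) exec_start@7 write@10

Answer: 2 3 4 7 6 10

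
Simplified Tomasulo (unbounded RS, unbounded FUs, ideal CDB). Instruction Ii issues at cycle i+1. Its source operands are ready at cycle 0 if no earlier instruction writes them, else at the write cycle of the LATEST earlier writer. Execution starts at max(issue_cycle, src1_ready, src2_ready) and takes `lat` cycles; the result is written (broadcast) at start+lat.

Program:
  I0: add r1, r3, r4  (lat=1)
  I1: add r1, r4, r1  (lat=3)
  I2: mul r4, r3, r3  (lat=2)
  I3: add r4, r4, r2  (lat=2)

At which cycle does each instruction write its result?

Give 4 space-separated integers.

Answer: 2 5 5 7

Derivation:
I0 add r1: issue@1 deps=(None,None) exec_start@1 write@2
I1 add r1: issue@2 deps=(None,0) exec_start@2 write@5
I2 mul r4: issue@3 deps=(None,None) exec_start@3 write@5
I3 add r4: issue@4 deps=(2,None) exec_start@5 write@7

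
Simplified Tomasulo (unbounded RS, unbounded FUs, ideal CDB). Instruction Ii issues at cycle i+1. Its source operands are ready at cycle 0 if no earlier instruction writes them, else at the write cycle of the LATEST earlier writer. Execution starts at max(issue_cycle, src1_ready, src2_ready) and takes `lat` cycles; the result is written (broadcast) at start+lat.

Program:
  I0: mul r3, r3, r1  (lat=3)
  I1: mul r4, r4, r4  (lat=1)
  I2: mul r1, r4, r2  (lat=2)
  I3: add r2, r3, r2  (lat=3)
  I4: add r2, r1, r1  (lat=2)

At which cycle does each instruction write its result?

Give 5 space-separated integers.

I0 mul r3: issue@1 deps=(None,None) exec_start@1 write@4
I1 mul r4: issue@2 deps=(None,None) exec_start@2 write@3
I2 mul r1: issue@3 deps=(1,None) exec_start@3 write@5
I3 add r2: issue@4 deps=(0,None) exec_start@4 write@7
I4 add r2: issue@5 deps=(2,2) exec_start@5 write@7

Answer: 4 3 5 7 7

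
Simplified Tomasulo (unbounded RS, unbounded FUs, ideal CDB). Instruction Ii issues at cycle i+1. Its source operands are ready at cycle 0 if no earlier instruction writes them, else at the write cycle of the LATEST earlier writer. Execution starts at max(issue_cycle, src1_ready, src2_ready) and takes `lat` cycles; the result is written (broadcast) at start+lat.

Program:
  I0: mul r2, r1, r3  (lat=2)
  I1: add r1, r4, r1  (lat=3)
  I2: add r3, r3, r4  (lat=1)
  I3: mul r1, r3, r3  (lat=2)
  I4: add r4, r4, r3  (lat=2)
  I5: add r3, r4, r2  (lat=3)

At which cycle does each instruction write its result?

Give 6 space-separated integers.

I0 mul r2: issue@1 deps=(None,None) exec_start@1 write@3
I1 add r1: issue@2 deps=(None,None) exec_start@2 write@5
I2 add r3: issue@3 deps=(None,None) exec_start@3 write@4
I3 mul r1: issue@4 deps=(2,2) exec_start@4 write@6
I4 add r4: issue@5 deps=(None,2) exec_start@5 write@7
I5 add r3: issue@6 deps=(4,0) exec_start@7 write@10

Answer: 3 5 4 6 7 10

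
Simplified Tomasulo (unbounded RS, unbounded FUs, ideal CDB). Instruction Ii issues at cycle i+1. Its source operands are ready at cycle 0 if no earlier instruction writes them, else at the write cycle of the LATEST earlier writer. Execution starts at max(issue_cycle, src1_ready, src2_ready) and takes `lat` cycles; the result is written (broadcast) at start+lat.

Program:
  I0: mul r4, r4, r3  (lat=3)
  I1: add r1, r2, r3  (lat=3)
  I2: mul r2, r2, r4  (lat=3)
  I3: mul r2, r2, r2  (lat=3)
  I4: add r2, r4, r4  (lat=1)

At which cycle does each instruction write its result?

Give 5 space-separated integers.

Answer: 4 5 7 10 6

Derivation:
I0 mul r4: issue@1 deps=(None,None) exec_start@1 write@4
I1 add r1: issue@2 deps=(None,None) exec_start@2 write@5
I2 mul r2: issue@3 deps=(None,0) exec_start@4 write@7
I3 mul r2: issue@4 deps=(2,2) exec_start@7 write@10
I4 add r2: issue@5 deps=(0,0) exec_start@5 write@6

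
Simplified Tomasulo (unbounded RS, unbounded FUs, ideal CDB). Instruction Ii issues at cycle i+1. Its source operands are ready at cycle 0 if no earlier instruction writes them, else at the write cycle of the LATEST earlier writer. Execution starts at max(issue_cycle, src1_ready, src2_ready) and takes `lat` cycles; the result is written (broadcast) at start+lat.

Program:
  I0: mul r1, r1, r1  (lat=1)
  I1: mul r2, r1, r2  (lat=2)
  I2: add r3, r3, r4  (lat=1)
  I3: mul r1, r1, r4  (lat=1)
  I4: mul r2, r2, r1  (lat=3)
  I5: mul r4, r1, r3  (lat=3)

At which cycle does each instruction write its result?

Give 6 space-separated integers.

Answer: 2 4 4 5 8 9

Derivation:
I0 mul r1: issue@1 deps=(None,None) exec_start@1 write@2
I1 mul r2: issue@2 deps=(0,None) exec_start@2 write@4
I2 add r3: issue@3 deps=(None,None) exec_start@3 write@4
I3 mul r1: issue@4 deps=(0,None) exec_start@4 write@5
I4 mul r2: issue@5 deps=(1,3) exec_start@5 write@8
I5 mul r4: issue@6 deps=(3,2) exec_start@6 write@9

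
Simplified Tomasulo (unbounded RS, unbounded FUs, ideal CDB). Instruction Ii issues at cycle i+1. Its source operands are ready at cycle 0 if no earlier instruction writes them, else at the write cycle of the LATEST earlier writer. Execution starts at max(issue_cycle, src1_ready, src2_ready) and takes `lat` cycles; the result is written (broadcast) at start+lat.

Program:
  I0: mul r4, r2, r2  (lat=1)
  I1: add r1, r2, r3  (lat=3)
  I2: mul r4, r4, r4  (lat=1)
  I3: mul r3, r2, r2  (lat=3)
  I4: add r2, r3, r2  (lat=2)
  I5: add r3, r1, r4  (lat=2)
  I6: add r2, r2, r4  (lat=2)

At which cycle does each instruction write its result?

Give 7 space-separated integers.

I0 mul r4: issue@1 deps=(None,None) exec_start@1 write@2
I1 add r1: issue@2 deps=(None,None) exec_start@2 write@5
I2 mul r4: issue@3 deps=(0,0) exec_start@3 write@4
I3 mul r3: issue@4 deps=(None,None) exec_start@4 write@7
I4 add r2: issue@5 deps=(3,None) exec_start@7 write@9
I5 add r3: issue@6 deps=(1,2) exec_start@6 write@8
I6 add r2: issue@7 deps=(4,2) exec_start@9 write@11

Answer: 2 5 4 7 9 8 11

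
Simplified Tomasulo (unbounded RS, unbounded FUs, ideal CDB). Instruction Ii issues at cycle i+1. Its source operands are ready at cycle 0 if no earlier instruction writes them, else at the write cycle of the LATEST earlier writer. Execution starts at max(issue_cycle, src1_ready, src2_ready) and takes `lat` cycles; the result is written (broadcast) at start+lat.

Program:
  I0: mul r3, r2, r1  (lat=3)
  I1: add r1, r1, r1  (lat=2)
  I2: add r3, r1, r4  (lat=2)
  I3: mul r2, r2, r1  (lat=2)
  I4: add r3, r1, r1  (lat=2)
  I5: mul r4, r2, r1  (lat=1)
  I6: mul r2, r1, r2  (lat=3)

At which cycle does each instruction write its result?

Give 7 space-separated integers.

I0 mul r3: issue@1 deps=(None,None) exec_start@1 write@4
I1 add r1: issue@2 deps=(None,None) exec_start@2 write@4
I2 add r3: issue@3 deps=(1,None) exec_start@4 write@6
I3 mul r2: issue@4 deps=(None,1) exec_start@4 write@6
I4 add r3: issue@5 deps=(1,1) exec_start@5 write@7
I5 mul r4: issue@6 deps=(3,1) exec_start@6 write@7
I6 mul r2: issue@7 deps=(1,3) exec_start@7 write@10

Answer: 4 4 6 6 7 7 10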